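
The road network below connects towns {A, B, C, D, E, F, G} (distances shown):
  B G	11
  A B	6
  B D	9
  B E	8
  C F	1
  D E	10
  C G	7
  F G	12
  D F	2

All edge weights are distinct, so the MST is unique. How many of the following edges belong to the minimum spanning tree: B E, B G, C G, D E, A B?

Kruskal's algorithm — process edges by increasing weight (ties by edge label):
C F (1): add. Components now {A} {B} {C,F} {D} {E} {G}
D F (2): add. Components now {A} {B} {C,D,F} {E} {G}
A B (6): add. Components now {A,B} {C,D,F} {E} {G}
C G (7): add. Components now {A,B} {C,D,F,G} {E}
B E (8): add. Components now {A,B,E} {C,D,F,G}
B D (9): add. Components now {A,B,C,D,E,F,G}
MST edge set: {C F, D F, A B, C G, B E, B D}.
Of the listed edges, {B E, C G, A B} are in the MST → 3.

3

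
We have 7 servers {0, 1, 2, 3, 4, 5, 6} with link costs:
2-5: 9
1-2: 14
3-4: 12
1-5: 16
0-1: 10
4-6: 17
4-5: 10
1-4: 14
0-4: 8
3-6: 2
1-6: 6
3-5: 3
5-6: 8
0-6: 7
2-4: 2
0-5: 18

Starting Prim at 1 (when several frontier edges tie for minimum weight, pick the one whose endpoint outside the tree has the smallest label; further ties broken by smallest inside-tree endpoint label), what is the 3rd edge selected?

3-5

Prim, starting at 1.
Step 1: cheapest edge leaving the tree is 1-6 (6); add 6.
Step 2: cheapest edge leaving the tree is 3-6 (2); add 3.
Step 3: cheapest edge leaving the tree is 3-5 (3); add 5.
Step 4: cheapest edge leaving the tree is 0-6 (7); add 0.
Step 5: cheapest edge leaving the tree is 0-4 (8); add 4.
Step 6: cheapest edge leaving the tree is 2-4 (2); add 2.
The 3rd edge added is 3-5.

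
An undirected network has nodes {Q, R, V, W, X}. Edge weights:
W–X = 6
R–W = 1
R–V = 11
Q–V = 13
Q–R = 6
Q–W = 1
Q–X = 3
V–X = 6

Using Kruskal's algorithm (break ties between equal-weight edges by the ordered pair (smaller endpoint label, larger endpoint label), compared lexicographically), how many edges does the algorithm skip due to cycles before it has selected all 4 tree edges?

Kruskal: consider edges lightest-first.
Q–W (1): add. Components now {V} {Q,W} {X} {R}
R–W (1): add. Components now {V} {Q,R,W} {X}
Q–X (3): add. Components now {V} {Q,R,W,X}
Q–R (6): skip — Q and R already connected.
V–X (6): add. Components now {Q,R,V,W,X}
Edges rejected before the tree was complete: 1.

1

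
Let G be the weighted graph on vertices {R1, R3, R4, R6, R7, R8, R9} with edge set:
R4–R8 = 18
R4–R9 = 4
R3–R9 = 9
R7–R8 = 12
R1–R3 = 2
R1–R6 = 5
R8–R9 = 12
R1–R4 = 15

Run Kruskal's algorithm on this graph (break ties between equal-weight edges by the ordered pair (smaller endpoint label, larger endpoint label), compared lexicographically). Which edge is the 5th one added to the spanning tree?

Kruskal's algorithm — process edges by increasing weight (ties by edge label):
R1–R3 (2): add. Components now {R9} {R1,R3} {R4} {R6} {R7} {R8}
R4–R9 (4): add. Components now {R4,R9} {R1,R3} {R6} {R7} {R8}
R1–R6 (5): add. Components now {R4,R9} {R1,R3,R6} {R7} {R8}
R3–R9 (9): add. Components now {R1,R3,R4,R6,R9} {R7} {R8}
R7–R8 (12): add. Components now {R1,R3,R4,R6,R9} {R7,R8}
R8–R9 (12): add. Components now {R1,R3,R4,R6,R7,R8,R9}
The 5th edge added is R7–R8.

R7-R8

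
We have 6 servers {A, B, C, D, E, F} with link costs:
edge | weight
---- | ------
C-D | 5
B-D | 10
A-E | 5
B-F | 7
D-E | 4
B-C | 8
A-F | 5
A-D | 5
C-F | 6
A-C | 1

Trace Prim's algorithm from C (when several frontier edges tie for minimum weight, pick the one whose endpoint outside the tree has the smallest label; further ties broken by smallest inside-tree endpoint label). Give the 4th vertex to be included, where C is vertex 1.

E

Grow the tree from C using Prim:
Step 1: cheapest edge leaving the tree is A-C (1); add A.
Step 2: cheapest edge leaving the tree is A-D (5); add D.
Step 3: cheapest edge leaving the tree is D-E (4); add E.
Step 4: cheapest edge leaving the tree is A-F (5); add F.
Step 5: cheapest edge leaving the tree is B-F (7); add B.
Vertex order: C, A, D, E, F, B. The 4th vertex is E.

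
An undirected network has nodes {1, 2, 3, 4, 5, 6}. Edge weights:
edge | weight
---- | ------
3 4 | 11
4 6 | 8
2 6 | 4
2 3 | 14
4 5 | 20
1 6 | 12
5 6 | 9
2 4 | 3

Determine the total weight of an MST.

Kruskal's algorithm — process edges by increasing weight (ties by edge label):
2 4 (3): add — endpoints in different components.
2 6 (4): add — endpoints in different components.
4 6 (8): skip — 4 and 6 already connected.
5 6 (9): add — endpoints in different components.
3 4 (11): add — endpoints in different components.
1 6 (12): add — endpoints in different components.
MST edges: 2 4, 2 6, 5 6, 3 4, 1 6; total weight 3+4+9+11+12 = 39.

39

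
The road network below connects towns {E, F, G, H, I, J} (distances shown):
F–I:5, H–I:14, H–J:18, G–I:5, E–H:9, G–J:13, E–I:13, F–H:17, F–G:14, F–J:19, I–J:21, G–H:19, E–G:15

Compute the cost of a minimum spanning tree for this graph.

45

Prim, starting at E.
Step 1: frontier [E–H 9, E–I 13, E–G 15] → take E–H (9); add H.
Step 2: frontier [E–I 13, E–G 15, H–I 14, F–H 17, H–J 18, G–H 19] → take E–I (13); add I.
Step 3: frontier [E–G 15, F–H 17, H–J 18, G–H 19, F–I 5, G–I 5, I–J 21] → take F–I (5); add F.
Step 4: frontier [E–G 15, F–G 14, F–J 19, H–J 18, G–H 19, G–I 5, I–J 21] → take G–I (5); add G.
Step 5: frontier [F–J 19, G–J 13, H–J 18, I–J 21] → take G–J (13); add J.
MST edges: E–H, E–I, F–I, G–I, G–J; total weight 9+13+5+5+13 = 45.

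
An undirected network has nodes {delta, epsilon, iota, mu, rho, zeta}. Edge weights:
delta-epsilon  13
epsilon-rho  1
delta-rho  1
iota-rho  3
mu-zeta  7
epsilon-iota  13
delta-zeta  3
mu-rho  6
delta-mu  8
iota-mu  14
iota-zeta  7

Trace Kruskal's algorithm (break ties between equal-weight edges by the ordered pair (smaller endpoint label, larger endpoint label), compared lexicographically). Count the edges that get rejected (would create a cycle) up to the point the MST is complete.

0

Kruskal: consider edges lightest-first.
delta-rho (1): add — endpoints in different components.
epsilon-rho (1): add — endpoints in different components.
delta-zeta (3): add — endpoints in different components.
iota-rho (3): add — endpoints in different components.
mu-rho (6): add — endpoints in different components.
Edges rejected before the tree was complete: 0.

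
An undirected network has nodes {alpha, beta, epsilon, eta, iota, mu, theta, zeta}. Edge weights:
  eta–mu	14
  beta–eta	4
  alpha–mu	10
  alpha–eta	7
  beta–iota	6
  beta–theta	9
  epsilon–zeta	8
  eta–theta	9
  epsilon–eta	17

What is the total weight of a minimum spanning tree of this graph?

Sort edges by weight, then run Kruskal:
beta–eta (4): add — endpoints in different components.
beta–iota (6): add — endpoints in different components.
alpha–eta (7): add — endpoints in different components.
epsilon–zeta (8): add — endpoints in different components.
beta–theta (9): add — endpoints in different components.
eta–theta (9): skip — theta and eta already connected.
alpha–mu (10): add — endpoints in different components.
eta–mu (14): skip — mu and eta already connected.
epsilon–eta (17): add — endpoints in different components.
MST edges: beta–eta, beta–iota, alpha–eta, epsilon–zeta, beta–theta, alpha–mu, epsilon–eta; total weight 4+6+7+8+9+10+17 = 61.

61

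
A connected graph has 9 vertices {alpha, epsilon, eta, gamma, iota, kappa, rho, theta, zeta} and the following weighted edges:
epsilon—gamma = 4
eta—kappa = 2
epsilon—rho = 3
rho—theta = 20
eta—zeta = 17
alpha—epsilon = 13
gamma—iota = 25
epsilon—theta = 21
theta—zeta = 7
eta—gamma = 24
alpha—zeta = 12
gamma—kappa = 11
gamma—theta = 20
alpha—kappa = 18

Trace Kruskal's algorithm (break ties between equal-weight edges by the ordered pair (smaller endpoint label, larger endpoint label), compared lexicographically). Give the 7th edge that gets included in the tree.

Kruskal: consider edges lightest-first.
eta—kappa (2): add — endpoints in different components.
epsilon—rho (3): add — endpoints in different components.
epsilon—gamma (4): add — endpoints in different components.
theta—zeta (7): add — endpoints in different components.
gamma—kappa (11): add — endpoints in different components.
alpha—zeta (12): add — endpoints in different components.
alpha—epsilon (13): add — endpoints in different components.
eta—zeta (17): skip — zeta and eta already connected.
alpha—kappa (18): skip — kappa and alpha already connected.
gamma—theta (20): skip — theta and gamma already connected.
rho—theta (20): skip — theta and rho already connected.
epsilon—theta (21): skip — theta and epsilon already connected.
eta—gamma (24): skip — eta and gamma already connected.
gamma—iota (25): add — endpoints in different components.
The 7th edge added is alpha—epsilon.

alpha-epsilon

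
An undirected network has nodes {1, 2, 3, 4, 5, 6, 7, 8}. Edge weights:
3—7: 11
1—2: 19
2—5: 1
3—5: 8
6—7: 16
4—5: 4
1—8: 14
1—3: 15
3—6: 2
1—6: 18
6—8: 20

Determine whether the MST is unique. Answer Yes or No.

Kruskal's algorithm — process edges by increasing weight (ties by edge label):
2—5 (1): add — endpoints in different components.
3—6 (2): add — endpoints in different components.
4—5 (4): add — endpoints in different components.
3—5 (8): add — endpoints in different components.
3—7 (11): add — endpoints in different components.
1—8 (14): add — endpoints in different components.
1—3 (15): add — endpoints in different components.
Every non-tree edge has weight strictly greater than the heaviest edge on the tree path between its endpoints, so the MST is unique.

Yes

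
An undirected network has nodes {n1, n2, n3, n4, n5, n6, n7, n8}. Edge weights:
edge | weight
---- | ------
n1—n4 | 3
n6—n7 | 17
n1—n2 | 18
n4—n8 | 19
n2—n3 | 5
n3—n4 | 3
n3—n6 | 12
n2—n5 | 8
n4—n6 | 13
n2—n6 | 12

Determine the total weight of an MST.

67

Kruskal: consider edges lightest-first.
n1—n4 (3): add — endpoints in different components.
n3—n4 (3): add — endpoints in different components.
n2—n3 (5): add — endpoints in different components.
n2—n5 (8): add — endpoints in different components.
n2—n6 (12): add — endpoints in different components.
n3—n6 (12): skip — n6 and n3 already connected.
n4—n6 (13): skip — n6 and n4 already connected.
n6—n7 (17): add — endpoints in different components.
n1—n2 (18): skip — n2 and n1 already connected.
n4—n8 (19): add — endpoints in different components.
MST edges: n1—n4, n3—n4, n2—n3, n2—n5, n2—n6, n6—n7, n4—n8; total weight 3+3+5+8+12+17+19 = 67.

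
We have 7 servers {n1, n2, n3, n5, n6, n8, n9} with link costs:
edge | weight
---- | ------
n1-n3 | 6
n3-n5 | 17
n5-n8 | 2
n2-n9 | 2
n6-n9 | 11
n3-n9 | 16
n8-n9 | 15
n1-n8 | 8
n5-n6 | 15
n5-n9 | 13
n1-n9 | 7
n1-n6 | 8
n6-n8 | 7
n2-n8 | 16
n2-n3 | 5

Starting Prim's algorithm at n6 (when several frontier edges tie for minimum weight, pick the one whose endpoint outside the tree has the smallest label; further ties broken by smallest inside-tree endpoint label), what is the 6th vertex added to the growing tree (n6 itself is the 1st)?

Grow the tree from n6 using Prim:
Step 1: cheapest edge leaving the tree is n6-n8 (7); add n8.
Step 2: cheapest edge leaving the tree is n5-n8 (2); add n5.
Step 3: cheapest edge leaving the tree is n1-n6 (8); add n1.
Step 4: cheapest edge leaving the tree is n1-n3 (6); add n3.
Step 5: cheapest edge leaving the tree is n2-n3 (5); add n2.
Step 6: cheapest edge leaving the tree is n2-n9 (2); add n9.
Vertex order: n6, n8, n5, n1, n3, n2, n9. The 6th vertex is n2.

n2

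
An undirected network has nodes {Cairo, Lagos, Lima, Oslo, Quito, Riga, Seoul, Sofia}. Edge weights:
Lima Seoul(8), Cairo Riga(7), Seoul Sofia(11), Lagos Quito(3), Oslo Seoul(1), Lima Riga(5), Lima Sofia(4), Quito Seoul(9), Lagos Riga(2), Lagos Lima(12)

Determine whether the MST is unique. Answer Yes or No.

Yes

Kruskal: consider edges lightest-first.
Oslo Seoul (1): add — endpoints in different components.
Lagos Riga (2): add — endpoints in different components.
Lagos Quito (3): add — endpoints in different components.
Lima Sofia (4): add — endpoints in different components.
Lima Riga (5): add — endpoints in different components.
Cairo Riga (7): add — endpoints in different components.
Lima Seoul (8): add — endpoints in different components.
Every non-tree edge has weight strictly greater than the heaviest edge on the tree path between its endpoints, so the MST is unique.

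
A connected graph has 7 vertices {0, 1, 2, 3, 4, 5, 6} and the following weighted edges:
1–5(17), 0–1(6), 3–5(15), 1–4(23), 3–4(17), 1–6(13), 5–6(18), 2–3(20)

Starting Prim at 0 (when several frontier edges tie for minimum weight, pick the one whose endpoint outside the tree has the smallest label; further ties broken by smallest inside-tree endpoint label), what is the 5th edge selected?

3-4

Grow the tree from 0 using Prim:
Step 1: cheapest edge leaving the tree is 0–1 (6); add 1.
Step 2: cheapest edge leaving the tree is 1–6 (13); add 6.
Step 3: cheapest edge leaving the tree is 1–5 (17); add 5.
Step 4: cheapest edge leaving the tree is 3–5 (15); add 3.
Step 5: cheapest edge leaving the tree is 3–4 (17); add 4.
Step 6: cheapest edge leaving the tree is 2–3 (20); add 2.
The 5th edge added is 3–4.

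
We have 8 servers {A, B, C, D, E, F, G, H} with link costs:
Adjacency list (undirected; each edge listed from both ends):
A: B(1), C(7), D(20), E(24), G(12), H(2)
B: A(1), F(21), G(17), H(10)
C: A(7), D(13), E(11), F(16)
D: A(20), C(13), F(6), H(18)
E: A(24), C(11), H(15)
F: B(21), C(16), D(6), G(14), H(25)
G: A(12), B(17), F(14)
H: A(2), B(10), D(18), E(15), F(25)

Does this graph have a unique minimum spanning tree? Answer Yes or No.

Yes

Sort edges by weight, then run Kruskal:
A—B (1): add — endpoints in different components.
A—H (2): add — endpoints in different components.
D—F (6): add — endpoints in different components.
A—C (7): add — endpoints in different components.
B—H (10): skip — B and H already connected.
C—E (11): add — endpoints in different components.
A—G (12): add — endpoints in different components.
C—D (13): add — endpoints in different components.
Every non-tree edge has weight strictly greater than the heaviest edge on the tree path between its endpoints, so the MST is unique.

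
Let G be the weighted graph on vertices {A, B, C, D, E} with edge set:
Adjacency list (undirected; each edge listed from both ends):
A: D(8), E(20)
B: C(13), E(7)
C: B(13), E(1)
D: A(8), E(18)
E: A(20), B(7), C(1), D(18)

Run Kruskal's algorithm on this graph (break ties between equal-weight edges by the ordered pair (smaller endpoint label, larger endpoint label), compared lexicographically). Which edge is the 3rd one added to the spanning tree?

Sort edges by weight, then run Kruskal:
C-E (1): add. Components now {A} {B} {C,E} {D}
B-E (7): add. Components now {A} {B,C,E} {D}
A-D (8): add. Components now {A,D} {B,C,E}
B-C (13): skip — B and C already connected.
D-E (18): add. Components now {A,B,C,D,E}
The 3rd edge added is A-D.

A-D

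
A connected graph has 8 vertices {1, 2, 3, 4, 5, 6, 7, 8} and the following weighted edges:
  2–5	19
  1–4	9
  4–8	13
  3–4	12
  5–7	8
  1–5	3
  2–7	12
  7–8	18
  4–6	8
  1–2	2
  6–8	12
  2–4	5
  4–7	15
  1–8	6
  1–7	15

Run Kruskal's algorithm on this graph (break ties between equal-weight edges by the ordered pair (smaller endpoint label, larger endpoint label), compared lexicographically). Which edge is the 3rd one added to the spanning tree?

Kruskal: consider edges lightest-first.
1–2 (2): add — endpoints in different components.
1–5 (3): add — endpoints in different components.
2–4 (5): add — endpoints in different components.
1–8 (6): add — endpoints in different components.
4–6 (8): add — endpoints in different components.
5–7 (8): add — endpoints in different components.
1–4 (9): skip — 1 and 4 already connected.
2–7 (12): skip — 2 and 7 already connected.
3–4 (12): add — endpoints in different components.
The 3rd edge added is 2–4.

2-4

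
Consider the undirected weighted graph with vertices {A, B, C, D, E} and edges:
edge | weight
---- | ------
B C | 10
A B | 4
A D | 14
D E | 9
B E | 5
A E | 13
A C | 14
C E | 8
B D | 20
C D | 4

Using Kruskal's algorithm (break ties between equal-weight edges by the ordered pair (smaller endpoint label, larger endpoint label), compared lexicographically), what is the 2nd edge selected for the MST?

Sort edges by weight, then run Kruskal:
A B (4): add. Components now {A,B} {C} {D} {E}
C D (4): add. Components now {A,B} {C,D} {E}
B E (5): add. Components now {A,B,E} {C,D}
C E (8): add. Components now {A,B,C,D,E}
The 2nd edge added is C D.

C-D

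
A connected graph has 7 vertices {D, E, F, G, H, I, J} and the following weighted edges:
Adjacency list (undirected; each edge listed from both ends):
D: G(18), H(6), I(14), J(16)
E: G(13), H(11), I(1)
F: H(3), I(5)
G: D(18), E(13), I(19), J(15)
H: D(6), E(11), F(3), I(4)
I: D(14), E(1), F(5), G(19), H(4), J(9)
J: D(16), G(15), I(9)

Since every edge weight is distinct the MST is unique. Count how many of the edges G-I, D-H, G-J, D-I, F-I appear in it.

1

Kruskal: consider edges lightest-first.
E-I (1): add. Components now {D} {E,I} {F} {G} {H} {J}
F-H (3): add. Components now {D} {E,I} {F,H} {G} {J}
H-I (4): add. Components now {D} {E,F,H,I} {G} {J}
F-I (5): skip — F and I already connected.
D-H (6): add. Components now {D,E,F,H,I} {G} {J}
I-J (9): add. Components now {D,E,F,H,I,J} {G}
E-H (11): skip — E and H already connected.
E-G (13): add. Components now {D,E,F,G,H,I,J}
MST edge set: {E-I, F-H, H-I, D-H, I-J, E-G}.
Of the listed edges, {D-H} are in the MST → 1.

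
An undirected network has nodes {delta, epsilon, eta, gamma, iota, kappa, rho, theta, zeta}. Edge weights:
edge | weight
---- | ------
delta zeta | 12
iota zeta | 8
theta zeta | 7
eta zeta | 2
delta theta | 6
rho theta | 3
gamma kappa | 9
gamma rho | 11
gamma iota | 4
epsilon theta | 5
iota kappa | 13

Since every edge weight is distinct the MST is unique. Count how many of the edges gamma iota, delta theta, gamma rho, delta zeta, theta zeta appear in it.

3

Sort edges by weight, then run Kruskal:
eta zeta (2): add — endpoints in different components.
rho theta (3): add — endpoints in different components.
gamma iota (4): add — endpoints in different components.
epsilon theta (5): add — endpoints in different components.
delta theta (6): add — endpoints in different components.
theta zeta (7): add — endpoints in different components.
iota zeta (8): add — endpoints in different components.
gamma kappa (9): add — endpoints in different components.
MST edge set: {eta zeta, rho theta, gamma iota, epsilon theta, delta theta, theta zeta, iota zeta, gamma kappa}.
Of the listed edges, {gamma iota, delta theta, theta zeta} are in the MST → 3.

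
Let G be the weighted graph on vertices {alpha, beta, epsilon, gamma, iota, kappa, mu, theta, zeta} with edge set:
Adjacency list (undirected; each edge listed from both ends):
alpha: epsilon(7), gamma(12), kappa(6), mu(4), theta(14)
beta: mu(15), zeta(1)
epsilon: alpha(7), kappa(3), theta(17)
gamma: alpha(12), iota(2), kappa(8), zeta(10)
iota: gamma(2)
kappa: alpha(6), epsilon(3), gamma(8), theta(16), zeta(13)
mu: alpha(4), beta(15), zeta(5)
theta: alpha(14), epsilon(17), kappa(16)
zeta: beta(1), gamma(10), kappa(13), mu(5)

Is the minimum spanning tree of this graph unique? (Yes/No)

Yes

Sort edges by weight, then run Kruskal:
beta–zeta (1): add — endpoints in different components.
gamma–iota (2): add — endpoints in different components.
epsilon–kappa (3): add — endpoints in different components.
alpha–mu (4): add — endpoints in different components.
mu–zeta (5): add — endpoints in different components.
alpha–kappa (6): add — endpoints in different components.
alpha–epsilon (7): skip — epsilon and alpha already connected.
gamma–kappa (8): add — endpoints in different components.
gamma–zeta (10): skip — gamma and zeta already connected.
alpha–gamma (12): skip — gamma and alpha already connected.
kappa–zeta (13): skip — kappa and zeta already connected.
alpha–theta (14): add — endpoints in different components.
Every non-tree edge has weight strictly greater than the heaviest edge on the tree path between its endpoints, so the MST is unique.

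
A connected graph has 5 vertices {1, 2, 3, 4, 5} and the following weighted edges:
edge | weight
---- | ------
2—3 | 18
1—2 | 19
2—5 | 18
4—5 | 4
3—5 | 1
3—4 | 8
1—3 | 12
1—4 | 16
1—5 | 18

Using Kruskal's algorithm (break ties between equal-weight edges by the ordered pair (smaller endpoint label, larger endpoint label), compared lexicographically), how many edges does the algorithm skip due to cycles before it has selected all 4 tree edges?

Sort edges by weight, then run Kruskal:
3—5 (1): add — endpoints in different components.
4—5 (4): add — endpoints in different components.
3—4 (8): skip — 3 and 4 already connected.
1—3 (12): add — endpoints in different components.
1—4 (16): skip — 1 and 4 already connected.
1—5 (18): skip — 1 and 5 already connected.
2—3 (18): add — endpoints in different components.
Edges rejected before the tree was complete: 3.

3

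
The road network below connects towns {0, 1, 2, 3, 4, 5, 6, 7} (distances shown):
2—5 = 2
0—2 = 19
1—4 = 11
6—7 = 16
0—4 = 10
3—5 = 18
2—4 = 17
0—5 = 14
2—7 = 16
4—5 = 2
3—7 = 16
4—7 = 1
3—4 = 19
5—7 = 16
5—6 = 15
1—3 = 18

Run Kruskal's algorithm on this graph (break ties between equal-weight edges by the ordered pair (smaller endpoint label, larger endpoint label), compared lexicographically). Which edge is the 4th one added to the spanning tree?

0-4

Sort edges by weight, then run Kruskal:
4—7 (1): add — endpoints in different components.
2—5 (2): add — endpoints in different components.
4—5 (2): add — endpoints in different components.
0—4 (10): add — endpoints in different components.
1—4 (11): add — endpoints in different components.
0—5 (14): skip — 0 and 5 already connected.
5—6 (15): add — endpoints in different components.
2—7 (16): skip — 2 and 7 already connected.
3—7 (16): add — endpoints in different components.
The 4th edge added is 0—4.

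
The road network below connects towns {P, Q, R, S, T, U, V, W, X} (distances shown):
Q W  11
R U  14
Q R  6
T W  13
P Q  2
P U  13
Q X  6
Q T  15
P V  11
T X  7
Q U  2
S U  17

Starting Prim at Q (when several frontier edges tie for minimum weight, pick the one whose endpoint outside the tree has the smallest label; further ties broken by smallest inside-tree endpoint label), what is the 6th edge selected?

P-V

Prim, starting at Q.
Step 1: frontier [P Q 2, Q U 2, Q R 6, Q X 6, Q W 11, Q T 15] → take P Q (2); add P.
Step 2: frontier [P V 11, P U 13, Q U 2, Q R 6, Q X 6, Q W 11, Q T 15] → take Q U (2); add U.
Step 3: frontier [P V 11, Q R 6, Q X 6, Q W 11, Q T 15, R U 14, S U 17] → take Q R (6); add R.
Step 4: frontier [P V 11, Q X 6, Q W 11, Q T 15, S U 17] → take Q X (6); add X.
Step 5: frontier [P V 11, Q W 11, Q T 15, S U 17, T X 7] → take T X (7); add T.
Step 6: frontier [P V 11, Q W 11, T W 13, S U 17] → take P V (11); add V.
Step 7: frontier [Q W 11, T W 13, S U 17] → take Q W (11); add W.
Step 8: frontier [S U 17] → take S U (17); add S.
The 6th edge added is P V.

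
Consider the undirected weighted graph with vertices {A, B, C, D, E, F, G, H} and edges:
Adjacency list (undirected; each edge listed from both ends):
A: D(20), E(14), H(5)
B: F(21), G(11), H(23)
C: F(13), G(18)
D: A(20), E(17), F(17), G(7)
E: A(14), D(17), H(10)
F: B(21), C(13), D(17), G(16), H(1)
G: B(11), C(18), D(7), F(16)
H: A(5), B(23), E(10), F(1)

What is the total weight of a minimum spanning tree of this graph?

Prim, starting at B.
Step 1: cheapest edge leaving the tree is B–G (11); add G.
Step 2: cheapest edge leaving the tree is D–G (7); add D.
Step 3: cheapest edge leaving the tree is F–G (16); add F.
Step 4: cheapest edge leaving the tree is F–H (1); add H.
Step 5: cheapest edge leaving the tree is A–H (5); add A.
Step 6: cheapest edge leaving the tree is E–H (10); add E.
Step 7: cheapest edge leaving the tree is C–F (13); add C.
MST edges: B–G, D–G, F–G, F–H, A–H, E–H, C–F; total weight 11+7+16+1+5+10+13 = 63.

63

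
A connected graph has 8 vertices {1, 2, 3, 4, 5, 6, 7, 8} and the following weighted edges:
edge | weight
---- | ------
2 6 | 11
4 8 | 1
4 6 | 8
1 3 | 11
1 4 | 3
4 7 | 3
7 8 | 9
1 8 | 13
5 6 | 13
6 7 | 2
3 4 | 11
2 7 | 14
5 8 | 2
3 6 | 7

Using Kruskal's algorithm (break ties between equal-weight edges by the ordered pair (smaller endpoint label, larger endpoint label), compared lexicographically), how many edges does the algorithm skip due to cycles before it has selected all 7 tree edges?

3

Kruskal's algorithm — process edges by increasing weight (ties by edge label):
4 8 (1): add — endpoints in different components.
5 8 (2): add — endpoints in different components.
6 7 (2): add — endpoints in different components.
1 4 (3): add — endpoints in different components.
4 7 (3): add — endpoints in different components.
3 6 (7): add — endpoints in different components.
4 6 (8): skip — 4 and 6 already connected.
7 8 (9): skip — 7 and 8 already connected.
1 3 (11): skip — 1 and 3 already connected.
2 6 (11): add — endpoints in different components.
Edges rejected before the tree was complete: 3.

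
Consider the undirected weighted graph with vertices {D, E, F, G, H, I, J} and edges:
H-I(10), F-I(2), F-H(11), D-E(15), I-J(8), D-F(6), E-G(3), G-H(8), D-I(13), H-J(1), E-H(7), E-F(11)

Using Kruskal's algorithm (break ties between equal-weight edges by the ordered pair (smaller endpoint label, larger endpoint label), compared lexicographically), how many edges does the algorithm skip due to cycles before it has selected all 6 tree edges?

1

Kruskal's algorithm — process edges by increasing weight (ties by edge label):
H-J (1): add — endpoints in different components.
F-I (2): add — endpoints in different components.
E-G (3): add — endpoints in different components.
D-F (6): add — endpoints in different components.
E-H (7): add — endpoints in different components.
G-H (8): skip — G and H already connected.
I-J (8): add — endpoints in different components.
Edges rejected before the tree was complete: 1.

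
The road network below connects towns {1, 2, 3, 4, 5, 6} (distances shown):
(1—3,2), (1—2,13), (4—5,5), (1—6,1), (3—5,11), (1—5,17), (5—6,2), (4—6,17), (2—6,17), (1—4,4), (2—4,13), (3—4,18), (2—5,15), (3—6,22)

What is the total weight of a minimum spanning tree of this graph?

Grow the tree from 3 using Prim:
Step 1: frontier [1—3 2, 3—5 11, 3—4 18, 3—6 22] → take 1—3 (2); add 1.
Step 2: frontier [1—6 1, 1—4 4, 1—2 13, 1—5 17, 3—5 11, 3—4 18, 3—6 22] → take 1—6 (1); add 6.
Step 3: frontier [1—4 4, 1—2 13, 1—5 17, 3—5 11, 3—4 18, 5—6 2, 2—6 17, 4—6 17] → take 5—6 (2); add 5.
Step 4: frontier [1—4 4, 1—2 13, 3—4 18, 4—5 5, 2—5 15, 2—6 17, 4—6 17] → take 1—4 (4); add 4.
Step 5: frontier [1—2 13, 2—4 13, 2—5 15, 2—6 17] → take 1—2 (13); add 2.
MST edges: 1—3, 1—6, 5—6, 1—4, 1—2; total weight 2+1+2+4+13 = 22.

22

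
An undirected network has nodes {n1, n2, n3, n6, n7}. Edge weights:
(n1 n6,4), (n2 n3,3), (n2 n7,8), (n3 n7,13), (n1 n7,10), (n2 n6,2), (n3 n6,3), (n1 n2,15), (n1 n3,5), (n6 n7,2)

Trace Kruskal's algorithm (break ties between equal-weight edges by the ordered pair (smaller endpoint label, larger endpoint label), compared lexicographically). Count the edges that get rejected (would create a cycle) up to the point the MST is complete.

Kruskal: consider edges lightest-first.
n2 n6 (2): add — endpoints in different components.
n6 n7 (2): add — endpoints in different components.
n2 n3 (3): add — endpoints in different components.
n3 n6 (3): skip — n3 and n6 already connected.
n1 n6 (4): add — endpoints in different components.
Edges rejected before the tree was complete: 1.

1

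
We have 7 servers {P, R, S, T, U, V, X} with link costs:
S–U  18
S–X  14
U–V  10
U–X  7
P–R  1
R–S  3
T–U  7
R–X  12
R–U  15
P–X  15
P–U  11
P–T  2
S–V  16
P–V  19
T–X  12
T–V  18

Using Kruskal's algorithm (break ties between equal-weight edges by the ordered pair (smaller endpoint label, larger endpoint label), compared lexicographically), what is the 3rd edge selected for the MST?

Kruskal: consider edges lightest-first.
P–R (1): add. Components now {T} {U} {P,R} {S} {V} {X}
P–T (2): add. Components now {P,R,T} {U} {S} {V} {X}
R–S (3): add. Components now {P,R,S,T} {U} {V} {X}
T–U (7): add. Components now {P,R,S,T,U} {V} {X}
U–X (7): add. Components now {P,R,S,T,U,X} {V}
U–V (10): add. Components now {P,R,S,T,U,V,X}
The 3rd edge added is R–S.

R-S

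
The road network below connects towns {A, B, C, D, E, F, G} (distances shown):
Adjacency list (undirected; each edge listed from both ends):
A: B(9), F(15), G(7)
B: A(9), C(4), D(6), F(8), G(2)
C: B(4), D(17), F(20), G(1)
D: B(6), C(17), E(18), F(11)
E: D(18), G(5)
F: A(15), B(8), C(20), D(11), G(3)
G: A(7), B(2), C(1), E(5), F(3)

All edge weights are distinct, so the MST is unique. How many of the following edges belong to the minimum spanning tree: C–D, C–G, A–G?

2

Kruskal's algorithm — process edges by increasing weight (ties by edge label):
C–G (1): add — endpoints in different components.
B–G (2): add — endpoints in different components.
F–G (3): add — endpoints in different components.
B–C (4): skip — B and C already connected.
E–G (5): add — endpoints in different components.
B–D (6): add — endpoints in different components.
A–G (7): add — endpoints in different components.
MST edge set: {C–G, B–G, F–G, E–G, B–D, A–G}.
Of the listed edges, {C–G, A–G} are in the MST → 2.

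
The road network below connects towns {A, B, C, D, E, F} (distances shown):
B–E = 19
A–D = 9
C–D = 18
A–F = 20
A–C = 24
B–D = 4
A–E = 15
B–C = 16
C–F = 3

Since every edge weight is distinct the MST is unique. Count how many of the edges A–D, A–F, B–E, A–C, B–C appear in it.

2

Kruskal: consider edges lightest-first.
C–F (3): add — endpoints in different components.
B–D (4): add — endpoints in different components.
A–D (9): add — endpoints in different components.
A–E (15): add — endpoints in different components.
B–C (16): add — endpoints in different components.
MST edge set: {C–F, B–D, A–D, A–E, B–C}.
Of the listed edges, {A–D, B–C} are in the MST → 2.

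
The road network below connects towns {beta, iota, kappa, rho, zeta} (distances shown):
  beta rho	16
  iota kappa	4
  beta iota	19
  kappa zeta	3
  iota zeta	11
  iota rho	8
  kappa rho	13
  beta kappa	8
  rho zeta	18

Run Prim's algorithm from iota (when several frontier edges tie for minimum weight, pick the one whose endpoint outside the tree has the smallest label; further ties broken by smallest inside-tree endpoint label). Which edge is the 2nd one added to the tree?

Grow the tree from iota using Prim:
Step 1: cheapest edge leaving the tree is iota kappa (4); add kappa.
Step 2: cheapest edge leaving the tree is kappa zeta (3); add zeta.
Step 3: cheapest edge leaving the tree is beta kappa (8); add beta.
Step 4: cheapest edge leaving the tree is iota rho (8); add rho.
The 2nd edge added is kappa zeta.

kappa-zeta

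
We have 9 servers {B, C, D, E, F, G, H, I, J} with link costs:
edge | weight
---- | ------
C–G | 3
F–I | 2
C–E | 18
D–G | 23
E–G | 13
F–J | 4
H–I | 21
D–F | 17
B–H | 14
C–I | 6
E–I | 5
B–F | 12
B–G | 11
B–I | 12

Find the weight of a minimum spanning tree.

Kruskal's algorithm — process edges by increasing weight (ties by edge label):
F–I (2): add — endpoints in different components.
C–G (3): add — endpoints in different components.
F–J (4): add — endpoints in different components.
E–I (5): add — endpoints in different components.
C–I (6): add — endpoints in different components.
B–G (11): add — endpoints in different components.
B–F (12): skip — B and F already connected.
B–I (12): skip — B and I already connected.
E–G (13): skip — E and G already connected.
B–H (14): add — endpoints in different components.
D–F (17): add — endpoints in different components.
MST edges: F–I, C–G, F–J, E–I, C–I, B–G, B–H, D–F; total weight 2+3+4+5+6+11+14+17 = 62.

62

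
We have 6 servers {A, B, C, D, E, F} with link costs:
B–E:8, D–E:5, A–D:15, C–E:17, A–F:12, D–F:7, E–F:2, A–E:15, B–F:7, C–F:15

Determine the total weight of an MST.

Sort edges by weight, then run Kruskal:
E–F (2): add — endpoints in different components.
D–E (5): add — endpoints in different components.
B–F (7): add — endpoints in different components.
D–F (7): skip — D and F already connected.
B–E (8): skip — B and E already connected.
A–F (12): add — endpoints in different components.
A–D (15): skip — A and D already connected.
A–E (15): skip — A and E already connected.
C–F (15): add — endpoints in different components.
MST edges: E–F, D–E, B–F, A–F, C–F; total weight 2+5+7+12+15 = 41.

41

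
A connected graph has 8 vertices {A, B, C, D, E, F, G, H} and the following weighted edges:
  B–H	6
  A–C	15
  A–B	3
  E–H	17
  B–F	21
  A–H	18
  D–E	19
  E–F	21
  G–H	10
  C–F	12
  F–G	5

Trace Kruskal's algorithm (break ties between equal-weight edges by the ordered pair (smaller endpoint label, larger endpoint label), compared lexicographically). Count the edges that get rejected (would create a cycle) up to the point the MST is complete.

2

Kruskal: consider edges lightest-first.
A–B (3): add — endpoints in different components.
F–G (5): add — endpoints in different components.
B–H (6): add — endpoints in different components.
G–H (10): add — endpoints in different components.
C–F (12): add — endpoints in different components.
A–C (15): skip — A and C already connected.
E–H (17): add — endpoints in different components.
A–H (18): skip — A and H already connected.
D–E (19): add — endpoints in different components.
Edges rejected before the tree was complete: 2.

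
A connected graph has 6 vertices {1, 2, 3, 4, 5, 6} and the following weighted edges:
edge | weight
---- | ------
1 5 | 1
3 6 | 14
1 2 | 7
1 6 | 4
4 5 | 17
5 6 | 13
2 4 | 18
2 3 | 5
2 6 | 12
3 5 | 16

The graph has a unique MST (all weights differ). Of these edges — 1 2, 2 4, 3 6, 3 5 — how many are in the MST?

Kruskal: consider edges lightest-first.
1 5 (1): add — endpoints in different components.
1 6 (4): add — endpoints in different components.
2 3 (5): add — endpoints in different components.
1 2 (7): add — endpoints in different components.
2 6 (12): skip — 2 and 6 already connected.
5 6 (13): skip — 5 and 6 already connected.
3 6 (14): skip — 3 and 6 already connected.
3 5 (16): skip — 3 and 5 already connected.
4 5 (17): add — endpoints in different components.
MST edge set: {1 5, 1 6, 2 3, 1 2, 4 5}.
Of the listed edges, {1 2} are in the MST → 1.

1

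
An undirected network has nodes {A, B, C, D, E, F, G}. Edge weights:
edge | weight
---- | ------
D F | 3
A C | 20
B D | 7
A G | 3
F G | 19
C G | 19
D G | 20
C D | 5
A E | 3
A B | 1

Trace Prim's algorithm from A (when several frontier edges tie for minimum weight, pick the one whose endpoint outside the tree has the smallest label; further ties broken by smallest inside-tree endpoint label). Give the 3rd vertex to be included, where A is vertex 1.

Prim's algorithm from A:
Step 1: cheapest edge leaving the tree is A B (1); add B.
Step 2: cheapest edge leaving the tree is A E (3); add E.
Step 3: cheapest edge leaving the tree is A G (3); add G.
Step 4: cheapest edge leaving the tree is B D (7); add D.
Step 5: cheapest edge leaving the tree is D F (3); add F.
Step 6: cheapest edge leaving the tree is C D (5); add C.
Vertex order: A, B, E, G, D, F, C. The 3rd vertex is E.

E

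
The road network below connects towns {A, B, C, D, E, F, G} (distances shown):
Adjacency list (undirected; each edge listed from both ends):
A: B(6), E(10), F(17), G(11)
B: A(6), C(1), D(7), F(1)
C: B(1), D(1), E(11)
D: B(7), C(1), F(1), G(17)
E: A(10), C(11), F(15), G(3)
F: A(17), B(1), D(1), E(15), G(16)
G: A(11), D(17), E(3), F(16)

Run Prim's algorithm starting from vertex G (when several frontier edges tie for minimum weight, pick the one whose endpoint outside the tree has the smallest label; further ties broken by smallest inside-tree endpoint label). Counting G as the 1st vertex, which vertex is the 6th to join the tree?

D

Prim's algorithm from G:
Step 1: cheapest edge leaving the tree is E G (3); add E.
Step 2: cheapest edge leaving the tree is A E (10); add A.
Step 3: cheapest edge leaving the tree is A B (6); add B.
Step 4: cheapest edge leaving the tree is B C (1); add C.
Step 5: cheapest edge leaving the tree is C D (1); add D.
Step 6: cheapest edge leaving the tree is B F (1); add F.
Vertex order: G, E, A, B, C, D, F. The 6th vertex is D.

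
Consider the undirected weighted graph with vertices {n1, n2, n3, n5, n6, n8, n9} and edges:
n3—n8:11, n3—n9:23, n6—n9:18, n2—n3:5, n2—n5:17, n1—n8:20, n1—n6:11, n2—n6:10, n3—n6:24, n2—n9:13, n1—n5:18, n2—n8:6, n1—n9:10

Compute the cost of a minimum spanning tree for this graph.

Prim, starting at n9.
Step 1: frontier [n1—n9 10, n2—n9 13, n6—n9 18, n3—n9 23] → take n1—n9 (10); add n1.
Step 2: frontier [n1—n6 11, n1—n5 18, n1—n8 20, n2—n9 13, n6—n9 18, n3—n9 23] → take n1—n6 (11); add n6.
Step 3: frontier [n1—n5 18, n1—n8 20, n2—n6 10, n3—n6 24, n2—n9 13, n3—n9 23] → take n2—n6 (10); add n2.
Step 4: frontier [n1—n5 18, n1—n8 20, n2—n3 5, n2—n8 6, n2—n5 17, n3—n6 24, n3—n9 23] → take n2—n3 (5); add n3.
Step 5: frontier [n1—n5 18, n1—n8 20, n2—n8 6, n2—n5 17, n3—n8 11] → take n2—n8 (6); add n8.
Step 6: frontier [n1—n5 18, n2—n5 17] → take n2—n5 (17); add n5.
MST edges: n1—n9, n1—n6, n2—n6, n2—n3, n2—n8, n2—n5; total weight 10+11+10+5+6+17 = 59.

59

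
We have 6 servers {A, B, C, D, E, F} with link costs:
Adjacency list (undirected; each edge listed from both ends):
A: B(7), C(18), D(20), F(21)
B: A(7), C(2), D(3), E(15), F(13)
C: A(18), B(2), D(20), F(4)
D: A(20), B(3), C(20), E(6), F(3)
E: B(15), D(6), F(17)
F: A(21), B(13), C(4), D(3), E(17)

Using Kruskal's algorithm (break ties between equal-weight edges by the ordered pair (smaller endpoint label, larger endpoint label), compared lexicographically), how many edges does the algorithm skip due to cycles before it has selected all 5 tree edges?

Sort edges by weight, then run Kruskal:
B C (2): add — endpoints in different components.
B D (3): add — endpoints in different components.
D F (3): add — endpoints in different components.
C F (4): skip — C and F already connected.
D E (6): add — endpoints in different components.
A B (7): add — endpoints in different components.
Edges rejected before the tree was complete: 1.

1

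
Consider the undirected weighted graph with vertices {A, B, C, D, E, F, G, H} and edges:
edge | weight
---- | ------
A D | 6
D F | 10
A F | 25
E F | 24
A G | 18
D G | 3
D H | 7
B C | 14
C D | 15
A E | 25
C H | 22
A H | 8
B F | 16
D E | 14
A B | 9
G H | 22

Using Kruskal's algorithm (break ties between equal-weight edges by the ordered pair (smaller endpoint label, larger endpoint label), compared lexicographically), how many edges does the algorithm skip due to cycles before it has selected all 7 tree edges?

1

Kruskal: consider edges lightest-first.
D G (3): add — endpoints in different components.
A D (6): add — endpoints in different components.
D H (7): add — endpoints in different components.
A H (8): skip — A and H already connected.
A B (9): add — endpoints in different components.
D F (10): add — endpoints in different components.
B C (14): add — endpoints in different components.
D E (14): add — endpoints in different components.
Edges rejected before the tree was complete: 1.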